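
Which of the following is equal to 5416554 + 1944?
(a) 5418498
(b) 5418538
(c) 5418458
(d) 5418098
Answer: a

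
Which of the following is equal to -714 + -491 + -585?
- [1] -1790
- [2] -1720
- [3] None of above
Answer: 1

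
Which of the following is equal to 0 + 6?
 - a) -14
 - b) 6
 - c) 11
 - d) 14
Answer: b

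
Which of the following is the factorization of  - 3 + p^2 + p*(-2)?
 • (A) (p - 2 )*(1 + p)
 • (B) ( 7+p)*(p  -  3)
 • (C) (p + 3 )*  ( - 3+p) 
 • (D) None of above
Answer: D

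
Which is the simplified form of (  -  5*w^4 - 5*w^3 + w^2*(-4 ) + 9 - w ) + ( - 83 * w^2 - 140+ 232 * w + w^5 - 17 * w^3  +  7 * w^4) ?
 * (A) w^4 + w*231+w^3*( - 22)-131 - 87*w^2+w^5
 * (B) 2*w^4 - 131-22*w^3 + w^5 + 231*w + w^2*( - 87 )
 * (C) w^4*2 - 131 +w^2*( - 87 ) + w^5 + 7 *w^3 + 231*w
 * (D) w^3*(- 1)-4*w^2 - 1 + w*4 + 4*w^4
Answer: B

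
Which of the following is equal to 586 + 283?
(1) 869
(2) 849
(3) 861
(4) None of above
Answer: 1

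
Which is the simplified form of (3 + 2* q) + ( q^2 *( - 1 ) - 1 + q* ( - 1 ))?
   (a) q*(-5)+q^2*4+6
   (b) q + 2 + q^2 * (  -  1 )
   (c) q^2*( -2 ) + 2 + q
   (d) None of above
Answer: b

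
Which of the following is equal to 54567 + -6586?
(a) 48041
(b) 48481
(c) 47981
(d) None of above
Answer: c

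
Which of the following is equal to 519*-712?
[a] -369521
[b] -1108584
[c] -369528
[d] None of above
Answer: c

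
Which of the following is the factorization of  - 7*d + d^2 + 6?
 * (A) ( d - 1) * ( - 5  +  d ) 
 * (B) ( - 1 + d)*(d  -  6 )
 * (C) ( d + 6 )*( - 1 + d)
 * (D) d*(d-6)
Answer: B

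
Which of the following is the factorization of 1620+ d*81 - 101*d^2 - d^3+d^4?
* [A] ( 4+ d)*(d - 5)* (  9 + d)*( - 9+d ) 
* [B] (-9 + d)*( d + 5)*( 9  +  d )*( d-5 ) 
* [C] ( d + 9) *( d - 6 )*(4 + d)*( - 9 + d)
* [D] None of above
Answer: A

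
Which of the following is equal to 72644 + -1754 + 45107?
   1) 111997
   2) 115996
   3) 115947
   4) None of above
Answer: 4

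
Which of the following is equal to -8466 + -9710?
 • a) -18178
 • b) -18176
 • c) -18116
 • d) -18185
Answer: b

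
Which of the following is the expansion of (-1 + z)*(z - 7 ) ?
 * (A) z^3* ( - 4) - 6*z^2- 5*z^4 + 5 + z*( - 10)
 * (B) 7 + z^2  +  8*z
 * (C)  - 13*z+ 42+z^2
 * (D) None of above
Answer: D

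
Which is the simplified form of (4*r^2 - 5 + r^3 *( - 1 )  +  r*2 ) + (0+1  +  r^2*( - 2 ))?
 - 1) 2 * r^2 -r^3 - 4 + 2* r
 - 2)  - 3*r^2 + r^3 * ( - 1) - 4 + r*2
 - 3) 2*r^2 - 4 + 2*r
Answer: 1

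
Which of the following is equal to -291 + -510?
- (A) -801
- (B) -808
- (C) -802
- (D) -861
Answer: A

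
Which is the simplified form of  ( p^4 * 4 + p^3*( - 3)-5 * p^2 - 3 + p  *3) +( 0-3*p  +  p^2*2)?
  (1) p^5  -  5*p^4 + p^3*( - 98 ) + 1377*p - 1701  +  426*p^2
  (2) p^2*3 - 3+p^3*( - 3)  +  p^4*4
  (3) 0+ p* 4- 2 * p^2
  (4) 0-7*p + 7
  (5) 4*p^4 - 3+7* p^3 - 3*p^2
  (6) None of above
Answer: 6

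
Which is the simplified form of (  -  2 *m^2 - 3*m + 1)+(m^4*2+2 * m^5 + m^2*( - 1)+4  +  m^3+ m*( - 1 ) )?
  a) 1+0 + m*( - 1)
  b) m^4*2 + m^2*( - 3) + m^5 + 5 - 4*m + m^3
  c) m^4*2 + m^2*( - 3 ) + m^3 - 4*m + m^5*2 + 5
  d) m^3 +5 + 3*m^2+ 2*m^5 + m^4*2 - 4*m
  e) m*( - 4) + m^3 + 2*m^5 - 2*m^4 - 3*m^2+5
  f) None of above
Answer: c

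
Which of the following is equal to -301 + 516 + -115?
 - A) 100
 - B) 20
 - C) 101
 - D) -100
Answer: A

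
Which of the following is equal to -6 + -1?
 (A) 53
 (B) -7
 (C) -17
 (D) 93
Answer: B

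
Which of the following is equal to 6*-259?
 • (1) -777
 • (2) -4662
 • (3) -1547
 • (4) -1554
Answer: 4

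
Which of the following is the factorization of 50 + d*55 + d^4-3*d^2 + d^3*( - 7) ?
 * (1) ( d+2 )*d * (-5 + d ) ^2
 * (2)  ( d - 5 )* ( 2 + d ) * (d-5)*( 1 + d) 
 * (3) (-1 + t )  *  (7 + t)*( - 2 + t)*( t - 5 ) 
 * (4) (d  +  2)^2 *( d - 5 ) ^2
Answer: 2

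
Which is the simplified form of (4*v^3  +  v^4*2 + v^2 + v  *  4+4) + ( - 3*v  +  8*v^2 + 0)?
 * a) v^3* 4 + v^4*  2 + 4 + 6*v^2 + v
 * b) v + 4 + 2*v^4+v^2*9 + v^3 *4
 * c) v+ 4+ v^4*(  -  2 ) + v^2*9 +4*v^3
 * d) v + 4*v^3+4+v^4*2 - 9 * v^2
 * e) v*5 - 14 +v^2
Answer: b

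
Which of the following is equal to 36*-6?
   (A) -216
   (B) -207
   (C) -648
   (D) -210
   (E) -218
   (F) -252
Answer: A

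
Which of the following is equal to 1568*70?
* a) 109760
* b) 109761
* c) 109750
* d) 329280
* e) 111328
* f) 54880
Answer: a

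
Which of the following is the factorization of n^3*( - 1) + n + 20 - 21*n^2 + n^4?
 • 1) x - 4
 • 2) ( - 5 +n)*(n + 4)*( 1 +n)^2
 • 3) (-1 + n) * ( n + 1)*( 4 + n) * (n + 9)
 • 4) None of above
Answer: 4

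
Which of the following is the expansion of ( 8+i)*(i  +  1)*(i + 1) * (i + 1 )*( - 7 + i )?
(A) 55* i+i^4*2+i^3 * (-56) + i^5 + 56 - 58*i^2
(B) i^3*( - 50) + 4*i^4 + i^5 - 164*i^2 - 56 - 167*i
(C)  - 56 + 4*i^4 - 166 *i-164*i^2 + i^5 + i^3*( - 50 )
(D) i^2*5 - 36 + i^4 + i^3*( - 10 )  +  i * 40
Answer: B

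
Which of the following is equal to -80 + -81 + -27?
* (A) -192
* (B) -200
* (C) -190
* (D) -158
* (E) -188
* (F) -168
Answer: E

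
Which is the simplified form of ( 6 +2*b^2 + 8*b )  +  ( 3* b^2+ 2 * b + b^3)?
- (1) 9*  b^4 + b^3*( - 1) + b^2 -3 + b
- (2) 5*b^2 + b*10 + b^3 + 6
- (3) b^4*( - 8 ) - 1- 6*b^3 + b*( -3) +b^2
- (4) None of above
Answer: 2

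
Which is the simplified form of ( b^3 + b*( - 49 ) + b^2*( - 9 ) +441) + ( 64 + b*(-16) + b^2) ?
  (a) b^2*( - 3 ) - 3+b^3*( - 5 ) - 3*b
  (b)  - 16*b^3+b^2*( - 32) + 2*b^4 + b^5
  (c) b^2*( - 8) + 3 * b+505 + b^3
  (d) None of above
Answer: d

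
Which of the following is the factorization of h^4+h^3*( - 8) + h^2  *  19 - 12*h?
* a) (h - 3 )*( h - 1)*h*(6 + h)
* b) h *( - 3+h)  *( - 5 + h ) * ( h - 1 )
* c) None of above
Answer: c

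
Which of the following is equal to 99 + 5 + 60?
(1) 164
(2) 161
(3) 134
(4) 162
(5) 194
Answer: 1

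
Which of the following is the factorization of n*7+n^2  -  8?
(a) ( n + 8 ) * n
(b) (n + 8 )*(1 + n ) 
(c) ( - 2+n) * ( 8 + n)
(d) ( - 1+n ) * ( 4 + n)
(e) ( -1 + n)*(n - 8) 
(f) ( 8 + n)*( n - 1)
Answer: f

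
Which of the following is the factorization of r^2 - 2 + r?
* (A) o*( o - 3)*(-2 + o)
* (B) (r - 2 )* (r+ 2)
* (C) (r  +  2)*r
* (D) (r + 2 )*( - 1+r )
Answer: D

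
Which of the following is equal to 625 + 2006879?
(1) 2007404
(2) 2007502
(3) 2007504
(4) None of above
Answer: 3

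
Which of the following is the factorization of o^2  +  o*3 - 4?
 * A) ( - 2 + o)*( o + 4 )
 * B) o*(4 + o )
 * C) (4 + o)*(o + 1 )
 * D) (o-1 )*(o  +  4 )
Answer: D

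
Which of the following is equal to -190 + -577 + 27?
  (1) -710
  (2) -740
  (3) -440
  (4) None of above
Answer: 2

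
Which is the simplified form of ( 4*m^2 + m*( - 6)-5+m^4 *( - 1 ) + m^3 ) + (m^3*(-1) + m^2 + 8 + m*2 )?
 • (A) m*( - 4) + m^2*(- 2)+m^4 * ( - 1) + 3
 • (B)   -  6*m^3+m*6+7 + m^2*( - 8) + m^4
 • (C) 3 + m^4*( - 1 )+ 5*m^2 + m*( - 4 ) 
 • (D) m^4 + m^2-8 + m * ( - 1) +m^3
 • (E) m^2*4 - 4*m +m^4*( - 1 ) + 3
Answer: C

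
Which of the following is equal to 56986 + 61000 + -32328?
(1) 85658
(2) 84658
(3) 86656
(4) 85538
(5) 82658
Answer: 1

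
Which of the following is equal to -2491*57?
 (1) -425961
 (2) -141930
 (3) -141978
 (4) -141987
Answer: 4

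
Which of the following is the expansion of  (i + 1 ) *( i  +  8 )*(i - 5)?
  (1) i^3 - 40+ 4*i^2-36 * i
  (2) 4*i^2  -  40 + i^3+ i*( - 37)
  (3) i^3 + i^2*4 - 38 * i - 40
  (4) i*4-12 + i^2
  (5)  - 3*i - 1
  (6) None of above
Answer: 2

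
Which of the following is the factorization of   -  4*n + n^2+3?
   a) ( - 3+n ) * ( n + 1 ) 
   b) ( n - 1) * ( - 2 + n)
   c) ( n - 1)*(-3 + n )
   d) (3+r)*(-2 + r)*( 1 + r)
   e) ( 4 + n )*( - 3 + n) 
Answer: c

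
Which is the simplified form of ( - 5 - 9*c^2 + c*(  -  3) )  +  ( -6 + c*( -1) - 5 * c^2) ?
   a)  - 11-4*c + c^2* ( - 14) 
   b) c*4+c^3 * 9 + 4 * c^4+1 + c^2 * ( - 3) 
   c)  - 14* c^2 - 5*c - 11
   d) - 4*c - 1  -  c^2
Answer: a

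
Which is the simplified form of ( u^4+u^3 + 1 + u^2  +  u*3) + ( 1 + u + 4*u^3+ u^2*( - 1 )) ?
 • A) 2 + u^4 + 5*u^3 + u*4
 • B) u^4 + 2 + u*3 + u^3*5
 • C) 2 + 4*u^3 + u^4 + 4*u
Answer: A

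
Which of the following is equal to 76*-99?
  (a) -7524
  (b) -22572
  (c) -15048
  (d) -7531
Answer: a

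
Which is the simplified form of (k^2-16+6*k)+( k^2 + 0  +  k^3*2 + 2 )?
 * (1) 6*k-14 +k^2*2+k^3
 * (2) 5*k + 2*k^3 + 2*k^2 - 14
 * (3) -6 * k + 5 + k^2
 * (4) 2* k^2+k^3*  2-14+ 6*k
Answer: 4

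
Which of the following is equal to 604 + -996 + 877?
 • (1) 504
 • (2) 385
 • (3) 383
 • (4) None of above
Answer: 4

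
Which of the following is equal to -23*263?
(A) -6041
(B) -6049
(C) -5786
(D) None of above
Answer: B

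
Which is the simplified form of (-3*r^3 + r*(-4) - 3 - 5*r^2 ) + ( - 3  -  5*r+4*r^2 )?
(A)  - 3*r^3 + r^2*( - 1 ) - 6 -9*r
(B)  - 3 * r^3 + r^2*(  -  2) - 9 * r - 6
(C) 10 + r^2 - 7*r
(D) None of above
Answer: A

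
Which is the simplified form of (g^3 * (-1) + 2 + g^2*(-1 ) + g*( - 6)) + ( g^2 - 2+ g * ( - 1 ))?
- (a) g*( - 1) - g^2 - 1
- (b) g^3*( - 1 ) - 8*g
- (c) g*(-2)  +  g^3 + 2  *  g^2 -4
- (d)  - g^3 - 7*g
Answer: d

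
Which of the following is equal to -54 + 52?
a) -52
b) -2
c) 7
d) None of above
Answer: b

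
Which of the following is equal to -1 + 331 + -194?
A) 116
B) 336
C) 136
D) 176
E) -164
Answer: C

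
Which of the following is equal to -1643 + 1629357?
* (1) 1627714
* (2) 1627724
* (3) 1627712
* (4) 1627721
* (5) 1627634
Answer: 1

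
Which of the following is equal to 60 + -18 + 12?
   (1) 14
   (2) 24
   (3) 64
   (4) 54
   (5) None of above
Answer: 4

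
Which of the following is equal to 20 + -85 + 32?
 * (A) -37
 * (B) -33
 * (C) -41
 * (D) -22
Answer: B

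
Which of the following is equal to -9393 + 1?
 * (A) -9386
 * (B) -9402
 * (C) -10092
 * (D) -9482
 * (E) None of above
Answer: E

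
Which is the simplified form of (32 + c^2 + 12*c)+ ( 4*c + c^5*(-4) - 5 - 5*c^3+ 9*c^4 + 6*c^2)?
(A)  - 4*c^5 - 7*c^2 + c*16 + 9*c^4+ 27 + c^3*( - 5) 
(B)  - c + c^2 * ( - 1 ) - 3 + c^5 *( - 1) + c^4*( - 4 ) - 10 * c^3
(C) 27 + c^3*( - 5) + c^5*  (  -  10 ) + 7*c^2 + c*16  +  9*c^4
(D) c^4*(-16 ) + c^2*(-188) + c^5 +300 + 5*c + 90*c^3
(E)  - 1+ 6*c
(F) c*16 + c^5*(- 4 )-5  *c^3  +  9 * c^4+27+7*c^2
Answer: F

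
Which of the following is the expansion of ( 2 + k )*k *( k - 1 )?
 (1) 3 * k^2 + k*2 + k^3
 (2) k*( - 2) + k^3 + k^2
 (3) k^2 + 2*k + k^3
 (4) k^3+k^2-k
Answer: 2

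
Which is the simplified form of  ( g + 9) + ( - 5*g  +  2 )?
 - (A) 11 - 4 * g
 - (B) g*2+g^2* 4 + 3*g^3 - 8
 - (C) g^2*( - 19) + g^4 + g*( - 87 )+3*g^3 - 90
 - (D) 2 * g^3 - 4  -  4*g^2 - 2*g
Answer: A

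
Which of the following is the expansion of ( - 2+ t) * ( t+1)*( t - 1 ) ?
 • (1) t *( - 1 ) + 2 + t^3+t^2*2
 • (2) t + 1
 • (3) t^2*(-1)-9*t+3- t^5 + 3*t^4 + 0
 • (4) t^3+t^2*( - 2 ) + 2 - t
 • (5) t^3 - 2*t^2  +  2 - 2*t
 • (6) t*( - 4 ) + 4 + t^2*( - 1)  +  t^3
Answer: 4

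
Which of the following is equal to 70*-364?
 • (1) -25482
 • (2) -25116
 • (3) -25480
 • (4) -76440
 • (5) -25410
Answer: 3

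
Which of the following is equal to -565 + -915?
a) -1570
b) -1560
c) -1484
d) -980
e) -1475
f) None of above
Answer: f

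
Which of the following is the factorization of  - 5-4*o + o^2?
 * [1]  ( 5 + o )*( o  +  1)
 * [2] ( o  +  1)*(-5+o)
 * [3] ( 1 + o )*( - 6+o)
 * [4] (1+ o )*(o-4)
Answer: 2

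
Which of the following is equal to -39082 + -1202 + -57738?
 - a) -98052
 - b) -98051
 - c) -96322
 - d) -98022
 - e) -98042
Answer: d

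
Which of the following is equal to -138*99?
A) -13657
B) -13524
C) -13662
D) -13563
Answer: C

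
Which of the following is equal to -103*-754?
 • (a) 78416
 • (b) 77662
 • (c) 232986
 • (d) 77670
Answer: b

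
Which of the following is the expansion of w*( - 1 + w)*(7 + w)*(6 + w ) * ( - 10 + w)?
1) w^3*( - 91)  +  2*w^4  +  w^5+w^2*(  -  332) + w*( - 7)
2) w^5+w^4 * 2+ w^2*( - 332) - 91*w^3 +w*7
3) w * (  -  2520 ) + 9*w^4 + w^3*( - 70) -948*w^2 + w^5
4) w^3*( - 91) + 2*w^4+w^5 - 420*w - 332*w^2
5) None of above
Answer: 5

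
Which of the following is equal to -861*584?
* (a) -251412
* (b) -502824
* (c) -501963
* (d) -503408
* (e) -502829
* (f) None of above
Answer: b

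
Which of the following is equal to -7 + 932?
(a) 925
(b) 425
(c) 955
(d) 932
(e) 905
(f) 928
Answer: a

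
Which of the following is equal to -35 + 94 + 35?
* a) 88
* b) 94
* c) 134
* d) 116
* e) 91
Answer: b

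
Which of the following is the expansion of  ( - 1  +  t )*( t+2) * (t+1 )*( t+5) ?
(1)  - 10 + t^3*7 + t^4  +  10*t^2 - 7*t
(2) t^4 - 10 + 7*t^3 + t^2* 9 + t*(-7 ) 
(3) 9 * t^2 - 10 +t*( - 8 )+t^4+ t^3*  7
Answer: 2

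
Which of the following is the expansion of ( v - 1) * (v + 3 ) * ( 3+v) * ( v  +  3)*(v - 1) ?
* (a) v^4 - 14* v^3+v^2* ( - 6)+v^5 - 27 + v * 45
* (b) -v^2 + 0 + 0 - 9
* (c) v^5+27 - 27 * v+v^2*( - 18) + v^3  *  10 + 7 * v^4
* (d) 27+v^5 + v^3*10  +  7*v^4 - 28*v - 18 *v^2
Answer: c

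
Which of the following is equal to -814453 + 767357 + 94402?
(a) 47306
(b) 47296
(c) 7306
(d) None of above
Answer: a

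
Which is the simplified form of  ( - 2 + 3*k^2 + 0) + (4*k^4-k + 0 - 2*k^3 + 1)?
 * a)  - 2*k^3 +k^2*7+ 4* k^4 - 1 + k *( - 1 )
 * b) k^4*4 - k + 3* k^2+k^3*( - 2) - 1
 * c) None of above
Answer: b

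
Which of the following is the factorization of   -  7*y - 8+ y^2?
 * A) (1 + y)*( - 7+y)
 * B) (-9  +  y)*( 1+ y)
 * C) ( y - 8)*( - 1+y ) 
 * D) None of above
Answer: D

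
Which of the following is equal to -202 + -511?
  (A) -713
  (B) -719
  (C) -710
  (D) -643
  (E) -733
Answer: A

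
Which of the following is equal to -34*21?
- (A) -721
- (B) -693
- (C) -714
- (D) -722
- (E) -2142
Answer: C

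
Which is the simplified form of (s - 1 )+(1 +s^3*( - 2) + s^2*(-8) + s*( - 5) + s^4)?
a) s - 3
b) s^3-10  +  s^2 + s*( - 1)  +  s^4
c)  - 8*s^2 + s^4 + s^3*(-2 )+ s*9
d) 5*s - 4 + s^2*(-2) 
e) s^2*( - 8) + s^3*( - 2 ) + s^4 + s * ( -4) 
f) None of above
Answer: e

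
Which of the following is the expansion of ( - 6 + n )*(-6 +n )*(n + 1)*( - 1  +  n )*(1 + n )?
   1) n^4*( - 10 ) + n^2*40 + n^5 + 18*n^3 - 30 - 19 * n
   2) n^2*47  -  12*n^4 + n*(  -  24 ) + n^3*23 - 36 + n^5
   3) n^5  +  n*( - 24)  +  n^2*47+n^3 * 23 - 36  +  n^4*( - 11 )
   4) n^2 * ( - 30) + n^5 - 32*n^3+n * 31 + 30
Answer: 3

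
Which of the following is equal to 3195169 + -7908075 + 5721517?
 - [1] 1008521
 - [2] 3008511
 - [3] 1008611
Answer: 3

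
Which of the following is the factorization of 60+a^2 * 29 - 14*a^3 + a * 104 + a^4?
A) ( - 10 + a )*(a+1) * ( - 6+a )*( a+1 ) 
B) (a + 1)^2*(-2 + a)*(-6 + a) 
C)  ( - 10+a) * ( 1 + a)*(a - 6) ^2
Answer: A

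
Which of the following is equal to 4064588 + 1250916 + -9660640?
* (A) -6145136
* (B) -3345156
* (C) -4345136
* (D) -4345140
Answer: C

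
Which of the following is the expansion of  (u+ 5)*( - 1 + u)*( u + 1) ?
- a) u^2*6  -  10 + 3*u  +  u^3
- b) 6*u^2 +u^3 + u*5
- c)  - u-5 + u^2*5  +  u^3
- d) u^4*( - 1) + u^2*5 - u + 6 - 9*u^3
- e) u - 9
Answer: c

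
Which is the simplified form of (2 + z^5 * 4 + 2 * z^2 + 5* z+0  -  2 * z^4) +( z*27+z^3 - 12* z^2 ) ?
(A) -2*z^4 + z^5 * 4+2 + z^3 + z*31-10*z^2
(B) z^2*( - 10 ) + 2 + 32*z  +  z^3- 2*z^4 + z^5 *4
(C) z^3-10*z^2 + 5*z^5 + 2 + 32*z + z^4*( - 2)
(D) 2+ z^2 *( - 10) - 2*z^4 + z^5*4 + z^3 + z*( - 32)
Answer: B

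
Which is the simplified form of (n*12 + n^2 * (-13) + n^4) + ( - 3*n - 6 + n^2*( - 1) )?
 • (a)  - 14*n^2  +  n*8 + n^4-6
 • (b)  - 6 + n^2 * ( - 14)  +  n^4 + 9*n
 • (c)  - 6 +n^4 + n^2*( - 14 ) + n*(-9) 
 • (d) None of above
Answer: b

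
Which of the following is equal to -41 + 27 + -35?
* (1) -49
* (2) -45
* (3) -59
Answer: 1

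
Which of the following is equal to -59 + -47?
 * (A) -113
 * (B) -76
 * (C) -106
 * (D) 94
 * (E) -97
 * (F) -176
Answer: C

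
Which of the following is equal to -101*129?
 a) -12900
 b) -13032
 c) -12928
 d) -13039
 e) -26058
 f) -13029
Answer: f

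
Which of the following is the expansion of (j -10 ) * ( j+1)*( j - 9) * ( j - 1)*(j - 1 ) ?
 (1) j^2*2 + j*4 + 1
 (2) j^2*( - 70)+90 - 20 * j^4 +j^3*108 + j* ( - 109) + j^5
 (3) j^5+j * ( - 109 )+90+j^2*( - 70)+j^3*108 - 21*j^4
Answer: 2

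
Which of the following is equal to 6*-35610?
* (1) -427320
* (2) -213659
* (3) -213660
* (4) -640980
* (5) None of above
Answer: 3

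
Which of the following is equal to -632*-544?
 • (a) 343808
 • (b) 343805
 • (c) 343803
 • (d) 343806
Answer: a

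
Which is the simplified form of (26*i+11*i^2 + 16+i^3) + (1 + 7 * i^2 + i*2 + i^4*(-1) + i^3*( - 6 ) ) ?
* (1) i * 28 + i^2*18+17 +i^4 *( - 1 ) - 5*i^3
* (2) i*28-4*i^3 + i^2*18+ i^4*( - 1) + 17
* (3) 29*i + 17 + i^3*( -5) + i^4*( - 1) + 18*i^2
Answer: 1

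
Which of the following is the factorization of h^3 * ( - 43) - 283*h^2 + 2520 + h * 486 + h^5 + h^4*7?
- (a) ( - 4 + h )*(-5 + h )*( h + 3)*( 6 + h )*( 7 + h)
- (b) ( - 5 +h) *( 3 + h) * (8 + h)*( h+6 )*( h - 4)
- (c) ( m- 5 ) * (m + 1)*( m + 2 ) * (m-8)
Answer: a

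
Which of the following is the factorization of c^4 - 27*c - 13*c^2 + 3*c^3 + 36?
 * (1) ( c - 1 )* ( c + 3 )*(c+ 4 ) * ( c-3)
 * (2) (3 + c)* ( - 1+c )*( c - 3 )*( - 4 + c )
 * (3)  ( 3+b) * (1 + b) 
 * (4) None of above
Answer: 1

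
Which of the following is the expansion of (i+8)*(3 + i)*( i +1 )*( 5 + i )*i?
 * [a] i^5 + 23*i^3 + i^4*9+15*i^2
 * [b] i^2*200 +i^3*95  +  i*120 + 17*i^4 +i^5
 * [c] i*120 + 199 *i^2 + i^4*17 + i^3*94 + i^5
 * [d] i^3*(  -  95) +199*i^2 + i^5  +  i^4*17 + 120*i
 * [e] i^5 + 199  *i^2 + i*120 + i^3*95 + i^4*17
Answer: e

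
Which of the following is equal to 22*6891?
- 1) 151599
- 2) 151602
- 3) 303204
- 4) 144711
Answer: 2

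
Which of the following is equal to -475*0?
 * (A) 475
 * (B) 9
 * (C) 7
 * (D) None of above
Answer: D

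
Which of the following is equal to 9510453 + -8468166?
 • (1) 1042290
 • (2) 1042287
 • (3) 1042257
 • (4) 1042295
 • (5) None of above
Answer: 2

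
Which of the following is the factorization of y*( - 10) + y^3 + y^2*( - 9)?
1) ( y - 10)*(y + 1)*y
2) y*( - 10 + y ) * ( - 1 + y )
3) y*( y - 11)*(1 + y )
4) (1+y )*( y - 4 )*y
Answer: 1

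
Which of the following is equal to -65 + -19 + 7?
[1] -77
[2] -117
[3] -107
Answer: 1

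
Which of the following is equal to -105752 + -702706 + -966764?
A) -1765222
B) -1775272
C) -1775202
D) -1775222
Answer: D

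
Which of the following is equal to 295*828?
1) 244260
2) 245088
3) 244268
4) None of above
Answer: 1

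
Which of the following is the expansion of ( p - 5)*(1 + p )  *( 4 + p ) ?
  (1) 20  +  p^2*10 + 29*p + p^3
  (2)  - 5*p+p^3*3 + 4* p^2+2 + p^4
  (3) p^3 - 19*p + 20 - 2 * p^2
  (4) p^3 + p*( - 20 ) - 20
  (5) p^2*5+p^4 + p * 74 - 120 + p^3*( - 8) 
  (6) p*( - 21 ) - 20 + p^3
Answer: 6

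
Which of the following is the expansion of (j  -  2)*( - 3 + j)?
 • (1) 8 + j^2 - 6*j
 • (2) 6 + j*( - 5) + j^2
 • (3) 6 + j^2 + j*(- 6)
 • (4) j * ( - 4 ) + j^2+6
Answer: 2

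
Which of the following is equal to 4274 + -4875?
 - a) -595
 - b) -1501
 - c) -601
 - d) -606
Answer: c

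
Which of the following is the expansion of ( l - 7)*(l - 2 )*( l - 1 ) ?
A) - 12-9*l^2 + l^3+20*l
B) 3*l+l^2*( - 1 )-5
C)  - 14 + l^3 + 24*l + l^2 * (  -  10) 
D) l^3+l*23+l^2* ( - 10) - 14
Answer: D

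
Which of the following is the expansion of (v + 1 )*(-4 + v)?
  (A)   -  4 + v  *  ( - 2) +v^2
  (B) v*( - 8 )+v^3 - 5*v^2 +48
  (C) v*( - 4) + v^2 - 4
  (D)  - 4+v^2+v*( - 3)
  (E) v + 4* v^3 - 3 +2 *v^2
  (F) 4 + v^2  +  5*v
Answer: D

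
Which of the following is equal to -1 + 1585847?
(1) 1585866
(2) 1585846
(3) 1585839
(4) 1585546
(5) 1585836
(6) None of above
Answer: 2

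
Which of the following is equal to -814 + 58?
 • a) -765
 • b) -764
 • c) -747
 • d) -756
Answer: d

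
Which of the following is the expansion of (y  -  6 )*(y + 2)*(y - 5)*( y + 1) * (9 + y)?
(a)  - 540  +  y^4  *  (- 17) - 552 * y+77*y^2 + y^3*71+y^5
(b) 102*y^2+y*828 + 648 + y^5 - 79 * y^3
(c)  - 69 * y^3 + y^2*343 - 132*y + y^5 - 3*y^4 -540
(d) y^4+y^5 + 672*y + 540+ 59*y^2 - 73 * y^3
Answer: d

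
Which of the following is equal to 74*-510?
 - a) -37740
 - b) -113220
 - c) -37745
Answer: a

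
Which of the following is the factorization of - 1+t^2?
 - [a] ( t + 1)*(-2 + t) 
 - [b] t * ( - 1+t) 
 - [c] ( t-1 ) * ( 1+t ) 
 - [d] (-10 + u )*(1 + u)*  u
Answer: c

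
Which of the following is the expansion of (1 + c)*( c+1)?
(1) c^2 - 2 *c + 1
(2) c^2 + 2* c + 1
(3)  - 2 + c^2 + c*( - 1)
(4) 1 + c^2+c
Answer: 2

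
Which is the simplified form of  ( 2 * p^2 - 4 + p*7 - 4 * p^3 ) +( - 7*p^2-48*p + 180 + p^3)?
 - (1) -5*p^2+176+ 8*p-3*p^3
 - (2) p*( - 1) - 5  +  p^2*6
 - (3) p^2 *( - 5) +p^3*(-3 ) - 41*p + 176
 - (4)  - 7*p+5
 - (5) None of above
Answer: 3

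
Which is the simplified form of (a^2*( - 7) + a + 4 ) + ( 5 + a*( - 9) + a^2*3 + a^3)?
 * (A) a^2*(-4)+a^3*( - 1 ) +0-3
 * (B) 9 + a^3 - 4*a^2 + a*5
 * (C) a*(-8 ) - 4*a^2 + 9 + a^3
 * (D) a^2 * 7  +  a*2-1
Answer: C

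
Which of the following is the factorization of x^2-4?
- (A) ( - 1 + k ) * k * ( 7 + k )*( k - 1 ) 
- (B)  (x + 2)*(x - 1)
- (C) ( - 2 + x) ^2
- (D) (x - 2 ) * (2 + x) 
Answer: D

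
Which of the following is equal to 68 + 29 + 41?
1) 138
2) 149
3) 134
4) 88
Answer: 1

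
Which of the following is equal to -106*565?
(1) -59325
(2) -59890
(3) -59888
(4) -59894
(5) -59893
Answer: 2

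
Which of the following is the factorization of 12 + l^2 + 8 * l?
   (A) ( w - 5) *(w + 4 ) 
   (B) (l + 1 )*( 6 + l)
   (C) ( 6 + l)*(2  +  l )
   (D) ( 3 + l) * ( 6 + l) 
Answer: C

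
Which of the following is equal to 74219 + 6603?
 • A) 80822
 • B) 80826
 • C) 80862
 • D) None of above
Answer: A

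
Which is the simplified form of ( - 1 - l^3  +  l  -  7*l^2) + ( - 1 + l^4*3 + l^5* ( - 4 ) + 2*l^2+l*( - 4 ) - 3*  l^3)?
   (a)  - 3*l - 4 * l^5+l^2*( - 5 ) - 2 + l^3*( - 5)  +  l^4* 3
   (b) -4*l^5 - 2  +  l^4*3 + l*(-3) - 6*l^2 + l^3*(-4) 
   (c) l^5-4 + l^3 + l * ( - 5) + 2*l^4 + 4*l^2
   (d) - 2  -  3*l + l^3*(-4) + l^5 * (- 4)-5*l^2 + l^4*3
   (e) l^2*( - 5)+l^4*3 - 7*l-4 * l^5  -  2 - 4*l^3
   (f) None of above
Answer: d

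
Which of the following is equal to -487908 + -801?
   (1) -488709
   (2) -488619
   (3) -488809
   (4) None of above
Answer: 1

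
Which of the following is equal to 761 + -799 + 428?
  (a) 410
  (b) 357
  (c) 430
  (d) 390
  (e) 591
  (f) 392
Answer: d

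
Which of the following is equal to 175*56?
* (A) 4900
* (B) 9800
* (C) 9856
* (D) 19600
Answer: B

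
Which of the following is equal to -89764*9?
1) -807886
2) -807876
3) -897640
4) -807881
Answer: 2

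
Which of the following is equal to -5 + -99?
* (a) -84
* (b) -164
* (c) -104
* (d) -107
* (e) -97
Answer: c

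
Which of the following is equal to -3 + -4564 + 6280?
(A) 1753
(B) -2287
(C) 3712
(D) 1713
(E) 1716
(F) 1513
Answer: D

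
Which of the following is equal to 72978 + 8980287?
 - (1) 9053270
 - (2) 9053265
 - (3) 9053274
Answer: 2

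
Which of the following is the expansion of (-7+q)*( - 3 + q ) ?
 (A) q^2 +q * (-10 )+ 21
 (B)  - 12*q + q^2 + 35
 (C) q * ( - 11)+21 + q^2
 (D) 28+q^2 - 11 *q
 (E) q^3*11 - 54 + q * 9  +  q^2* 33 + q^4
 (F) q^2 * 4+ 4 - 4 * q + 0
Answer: A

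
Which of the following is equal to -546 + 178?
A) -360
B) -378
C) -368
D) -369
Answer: C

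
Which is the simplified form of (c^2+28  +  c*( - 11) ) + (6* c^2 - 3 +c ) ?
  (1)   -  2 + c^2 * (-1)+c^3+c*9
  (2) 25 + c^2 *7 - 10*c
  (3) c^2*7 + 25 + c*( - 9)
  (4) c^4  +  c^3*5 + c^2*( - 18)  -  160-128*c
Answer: 2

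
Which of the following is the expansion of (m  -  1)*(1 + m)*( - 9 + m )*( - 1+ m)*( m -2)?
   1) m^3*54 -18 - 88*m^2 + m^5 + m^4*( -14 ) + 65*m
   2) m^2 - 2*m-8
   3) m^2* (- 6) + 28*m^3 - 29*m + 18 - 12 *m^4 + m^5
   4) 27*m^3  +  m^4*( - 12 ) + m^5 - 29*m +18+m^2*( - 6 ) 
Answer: 3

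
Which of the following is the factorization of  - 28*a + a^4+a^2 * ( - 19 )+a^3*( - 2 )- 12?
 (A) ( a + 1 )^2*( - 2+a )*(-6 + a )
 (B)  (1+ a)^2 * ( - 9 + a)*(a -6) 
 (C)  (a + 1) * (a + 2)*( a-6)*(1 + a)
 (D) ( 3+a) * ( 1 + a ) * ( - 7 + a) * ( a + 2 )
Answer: C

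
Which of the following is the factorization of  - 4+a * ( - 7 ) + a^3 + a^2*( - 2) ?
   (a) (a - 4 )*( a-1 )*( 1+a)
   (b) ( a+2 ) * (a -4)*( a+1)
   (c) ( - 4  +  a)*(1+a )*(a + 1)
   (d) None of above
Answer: c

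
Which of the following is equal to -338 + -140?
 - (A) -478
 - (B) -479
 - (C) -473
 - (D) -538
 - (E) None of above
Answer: A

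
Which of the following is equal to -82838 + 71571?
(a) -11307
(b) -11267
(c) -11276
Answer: b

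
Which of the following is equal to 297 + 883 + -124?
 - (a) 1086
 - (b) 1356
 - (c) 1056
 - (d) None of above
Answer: c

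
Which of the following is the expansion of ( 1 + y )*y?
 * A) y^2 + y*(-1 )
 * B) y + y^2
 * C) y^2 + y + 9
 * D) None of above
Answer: B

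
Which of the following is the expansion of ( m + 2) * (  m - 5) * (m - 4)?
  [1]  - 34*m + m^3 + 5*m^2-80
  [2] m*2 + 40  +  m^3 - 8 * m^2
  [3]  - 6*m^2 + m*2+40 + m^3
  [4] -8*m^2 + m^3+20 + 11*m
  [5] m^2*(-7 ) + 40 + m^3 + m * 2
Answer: 5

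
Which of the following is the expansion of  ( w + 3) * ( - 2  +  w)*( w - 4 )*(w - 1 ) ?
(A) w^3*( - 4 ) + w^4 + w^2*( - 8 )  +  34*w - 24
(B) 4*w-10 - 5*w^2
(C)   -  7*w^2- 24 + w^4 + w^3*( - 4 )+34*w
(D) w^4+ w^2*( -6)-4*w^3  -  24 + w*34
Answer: C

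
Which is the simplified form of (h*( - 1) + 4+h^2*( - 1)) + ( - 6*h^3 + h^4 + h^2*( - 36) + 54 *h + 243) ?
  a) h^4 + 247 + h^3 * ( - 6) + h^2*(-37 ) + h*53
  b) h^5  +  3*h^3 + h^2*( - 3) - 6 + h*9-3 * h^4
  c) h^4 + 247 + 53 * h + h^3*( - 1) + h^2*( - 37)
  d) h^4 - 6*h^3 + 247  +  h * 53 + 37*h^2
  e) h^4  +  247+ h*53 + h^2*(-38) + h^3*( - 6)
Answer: a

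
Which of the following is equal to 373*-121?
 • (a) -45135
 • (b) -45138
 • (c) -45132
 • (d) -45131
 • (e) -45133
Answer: e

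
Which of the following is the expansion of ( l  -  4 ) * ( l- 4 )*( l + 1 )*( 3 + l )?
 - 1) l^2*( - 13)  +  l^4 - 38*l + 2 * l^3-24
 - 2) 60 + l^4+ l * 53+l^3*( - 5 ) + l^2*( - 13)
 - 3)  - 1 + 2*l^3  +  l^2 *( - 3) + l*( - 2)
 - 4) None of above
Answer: 4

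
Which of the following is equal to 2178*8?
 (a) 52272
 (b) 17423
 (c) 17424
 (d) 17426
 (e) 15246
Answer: c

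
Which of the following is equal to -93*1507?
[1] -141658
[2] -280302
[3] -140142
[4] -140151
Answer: 4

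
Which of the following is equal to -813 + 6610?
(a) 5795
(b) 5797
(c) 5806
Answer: b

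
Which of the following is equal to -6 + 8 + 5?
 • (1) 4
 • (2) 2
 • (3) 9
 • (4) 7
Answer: 4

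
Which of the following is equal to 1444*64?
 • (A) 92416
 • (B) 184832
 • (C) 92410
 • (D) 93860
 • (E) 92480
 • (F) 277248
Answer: A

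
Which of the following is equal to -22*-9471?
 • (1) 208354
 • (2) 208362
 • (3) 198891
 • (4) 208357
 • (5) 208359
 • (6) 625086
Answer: 2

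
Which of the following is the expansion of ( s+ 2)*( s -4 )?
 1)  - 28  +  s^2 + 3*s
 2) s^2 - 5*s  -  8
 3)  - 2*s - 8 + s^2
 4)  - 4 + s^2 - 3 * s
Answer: 3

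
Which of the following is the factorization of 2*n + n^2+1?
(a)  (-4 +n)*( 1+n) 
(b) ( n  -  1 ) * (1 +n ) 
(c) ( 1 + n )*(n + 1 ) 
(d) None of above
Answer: c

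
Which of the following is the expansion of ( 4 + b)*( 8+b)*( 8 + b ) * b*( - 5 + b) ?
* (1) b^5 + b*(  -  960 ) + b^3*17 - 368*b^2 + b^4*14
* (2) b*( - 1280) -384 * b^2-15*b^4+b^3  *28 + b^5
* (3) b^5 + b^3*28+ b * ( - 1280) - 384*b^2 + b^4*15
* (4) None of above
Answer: 3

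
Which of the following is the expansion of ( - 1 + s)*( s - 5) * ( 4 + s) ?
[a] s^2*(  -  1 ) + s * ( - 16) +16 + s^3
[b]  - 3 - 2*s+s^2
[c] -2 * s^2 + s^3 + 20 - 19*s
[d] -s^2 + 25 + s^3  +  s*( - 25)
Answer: c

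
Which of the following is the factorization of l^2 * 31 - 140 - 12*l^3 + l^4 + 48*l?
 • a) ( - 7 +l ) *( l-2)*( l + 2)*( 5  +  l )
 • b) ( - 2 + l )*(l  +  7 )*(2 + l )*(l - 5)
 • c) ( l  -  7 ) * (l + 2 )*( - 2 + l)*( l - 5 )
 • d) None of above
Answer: c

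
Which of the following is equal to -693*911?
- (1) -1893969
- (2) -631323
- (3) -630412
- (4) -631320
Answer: 2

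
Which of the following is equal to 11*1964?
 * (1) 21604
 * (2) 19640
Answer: 1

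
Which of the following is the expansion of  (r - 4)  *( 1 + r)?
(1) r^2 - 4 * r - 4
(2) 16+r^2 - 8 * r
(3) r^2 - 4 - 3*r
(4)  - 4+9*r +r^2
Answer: 3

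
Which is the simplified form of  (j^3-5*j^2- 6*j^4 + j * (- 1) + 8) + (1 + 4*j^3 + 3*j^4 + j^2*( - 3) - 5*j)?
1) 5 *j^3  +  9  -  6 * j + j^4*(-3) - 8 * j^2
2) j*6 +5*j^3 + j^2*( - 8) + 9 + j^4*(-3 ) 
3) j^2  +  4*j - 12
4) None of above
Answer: 1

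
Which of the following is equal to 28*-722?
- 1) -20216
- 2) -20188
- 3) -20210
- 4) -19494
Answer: 1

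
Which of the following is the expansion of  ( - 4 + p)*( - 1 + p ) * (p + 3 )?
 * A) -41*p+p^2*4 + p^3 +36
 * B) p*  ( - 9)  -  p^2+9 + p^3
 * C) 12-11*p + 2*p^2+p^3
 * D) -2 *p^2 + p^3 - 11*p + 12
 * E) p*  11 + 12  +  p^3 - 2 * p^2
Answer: D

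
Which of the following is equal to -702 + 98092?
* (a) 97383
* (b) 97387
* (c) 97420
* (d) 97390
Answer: d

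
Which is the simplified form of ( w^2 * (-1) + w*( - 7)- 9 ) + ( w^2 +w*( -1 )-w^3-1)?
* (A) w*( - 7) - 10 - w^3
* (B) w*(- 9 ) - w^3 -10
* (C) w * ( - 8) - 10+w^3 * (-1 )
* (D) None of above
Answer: C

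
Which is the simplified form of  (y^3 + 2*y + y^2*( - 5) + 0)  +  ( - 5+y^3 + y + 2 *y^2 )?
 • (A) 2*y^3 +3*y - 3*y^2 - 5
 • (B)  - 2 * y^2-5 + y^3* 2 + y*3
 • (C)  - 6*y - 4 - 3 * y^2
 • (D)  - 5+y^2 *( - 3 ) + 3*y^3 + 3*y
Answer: A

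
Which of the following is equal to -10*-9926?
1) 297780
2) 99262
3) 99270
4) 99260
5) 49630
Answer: 4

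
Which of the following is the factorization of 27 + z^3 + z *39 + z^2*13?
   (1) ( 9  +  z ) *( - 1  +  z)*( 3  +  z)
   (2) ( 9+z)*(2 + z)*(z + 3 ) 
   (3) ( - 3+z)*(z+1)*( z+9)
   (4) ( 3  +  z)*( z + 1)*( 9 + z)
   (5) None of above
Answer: 4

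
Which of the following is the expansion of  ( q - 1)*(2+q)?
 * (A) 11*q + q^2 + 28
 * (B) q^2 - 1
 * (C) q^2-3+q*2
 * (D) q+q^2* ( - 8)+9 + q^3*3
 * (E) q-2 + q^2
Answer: E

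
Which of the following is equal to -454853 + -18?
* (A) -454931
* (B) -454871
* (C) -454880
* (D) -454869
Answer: B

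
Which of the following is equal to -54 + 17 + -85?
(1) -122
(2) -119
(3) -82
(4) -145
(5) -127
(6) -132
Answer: 1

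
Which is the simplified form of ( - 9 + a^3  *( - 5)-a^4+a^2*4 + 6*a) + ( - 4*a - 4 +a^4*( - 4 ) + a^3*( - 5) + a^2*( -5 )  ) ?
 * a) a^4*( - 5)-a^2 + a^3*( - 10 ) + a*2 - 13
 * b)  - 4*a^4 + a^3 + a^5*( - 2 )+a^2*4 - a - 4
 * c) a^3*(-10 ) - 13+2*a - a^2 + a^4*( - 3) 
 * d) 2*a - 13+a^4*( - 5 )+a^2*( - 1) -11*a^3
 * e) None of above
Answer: a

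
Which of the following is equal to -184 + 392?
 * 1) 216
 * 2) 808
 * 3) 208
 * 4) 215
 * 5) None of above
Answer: 3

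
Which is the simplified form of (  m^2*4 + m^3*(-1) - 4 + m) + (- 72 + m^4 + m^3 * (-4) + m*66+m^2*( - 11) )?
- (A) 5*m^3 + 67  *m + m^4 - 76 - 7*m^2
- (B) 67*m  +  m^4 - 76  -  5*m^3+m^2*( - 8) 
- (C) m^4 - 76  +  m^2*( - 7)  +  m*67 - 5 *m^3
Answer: C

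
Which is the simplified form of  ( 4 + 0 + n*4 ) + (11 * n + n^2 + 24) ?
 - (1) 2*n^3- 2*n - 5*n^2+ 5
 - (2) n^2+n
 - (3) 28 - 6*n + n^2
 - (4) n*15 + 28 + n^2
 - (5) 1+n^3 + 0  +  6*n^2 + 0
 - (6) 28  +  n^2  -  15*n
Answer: 4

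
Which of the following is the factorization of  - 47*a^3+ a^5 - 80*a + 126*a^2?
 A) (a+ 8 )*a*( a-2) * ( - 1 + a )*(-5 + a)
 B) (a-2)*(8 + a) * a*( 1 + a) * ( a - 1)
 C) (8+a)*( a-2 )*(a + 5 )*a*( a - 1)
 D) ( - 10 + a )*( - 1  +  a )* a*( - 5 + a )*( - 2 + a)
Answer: A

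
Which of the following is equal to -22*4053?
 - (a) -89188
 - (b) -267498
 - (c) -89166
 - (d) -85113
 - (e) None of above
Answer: c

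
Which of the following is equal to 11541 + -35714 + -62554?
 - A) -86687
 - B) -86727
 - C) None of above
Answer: B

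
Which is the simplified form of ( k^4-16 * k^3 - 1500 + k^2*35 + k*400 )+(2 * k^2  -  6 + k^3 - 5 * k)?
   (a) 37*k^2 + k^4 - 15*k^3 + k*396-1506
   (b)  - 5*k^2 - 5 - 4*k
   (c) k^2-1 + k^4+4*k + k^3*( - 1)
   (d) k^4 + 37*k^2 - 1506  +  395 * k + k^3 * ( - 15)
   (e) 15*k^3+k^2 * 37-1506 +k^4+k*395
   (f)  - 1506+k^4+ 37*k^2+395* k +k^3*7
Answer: d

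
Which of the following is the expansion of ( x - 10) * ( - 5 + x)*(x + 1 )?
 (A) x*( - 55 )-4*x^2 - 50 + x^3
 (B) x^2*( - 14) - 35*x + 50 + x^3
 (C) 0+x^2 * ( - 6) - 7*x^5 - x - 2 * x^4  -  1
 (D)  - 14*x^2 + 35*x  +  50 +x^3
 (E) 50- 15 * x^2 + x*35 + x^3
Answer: D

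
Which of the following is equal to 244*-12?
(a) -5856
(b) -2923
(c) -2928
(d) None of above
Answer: c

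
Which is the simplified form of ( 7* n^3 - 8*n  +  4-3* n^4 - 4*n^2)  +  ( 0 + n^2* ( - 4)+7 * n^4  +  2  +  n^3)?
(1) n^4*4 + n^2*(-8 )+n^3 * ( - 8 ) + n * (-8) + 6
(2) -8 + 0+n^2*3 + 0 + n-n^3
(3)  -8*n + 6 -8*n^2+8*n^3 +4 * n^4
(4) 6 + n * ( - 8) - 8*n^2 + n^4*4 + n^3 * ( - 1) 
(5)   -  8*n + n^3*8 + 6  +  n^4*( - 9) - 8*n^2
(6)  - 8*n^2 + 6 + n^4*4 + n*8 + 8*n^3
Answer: 3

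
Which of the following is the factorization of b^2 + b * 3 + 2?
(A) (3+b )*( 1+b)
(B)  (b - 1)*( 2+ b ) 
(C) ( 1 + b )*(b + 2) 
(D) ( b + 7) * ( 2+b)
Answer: C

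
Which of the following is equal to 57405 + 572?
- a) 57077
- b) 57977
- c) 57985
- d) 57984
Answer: b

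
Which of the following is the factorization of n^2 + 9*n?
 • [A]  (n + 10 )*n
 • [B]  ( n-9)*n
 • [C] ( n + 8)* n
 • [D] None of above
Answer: D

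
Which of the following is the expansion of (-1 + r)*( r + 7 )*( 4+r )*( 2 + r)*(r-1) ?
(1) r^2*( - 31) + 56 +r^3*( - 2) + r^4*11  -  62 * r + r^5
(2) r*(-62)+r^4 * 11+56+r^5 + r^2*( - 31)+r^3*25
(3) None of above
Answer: 2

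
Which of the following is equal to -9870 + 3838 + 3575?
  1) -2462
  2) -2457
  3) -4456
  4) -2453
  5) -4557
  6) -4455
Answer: 2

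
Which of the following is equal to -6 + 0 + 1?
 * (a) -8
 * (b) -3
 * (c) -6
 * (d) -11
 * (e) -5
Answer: e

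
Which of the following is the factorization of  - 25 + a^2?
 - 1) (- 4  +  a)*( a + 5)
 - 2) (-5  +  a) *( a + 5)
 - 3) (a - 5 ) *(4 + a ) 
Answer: 2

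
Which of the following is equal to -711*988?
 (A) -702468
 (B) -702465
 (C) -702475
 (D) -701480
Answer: A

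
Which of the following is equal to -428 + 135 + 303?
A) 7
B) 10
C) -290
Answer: B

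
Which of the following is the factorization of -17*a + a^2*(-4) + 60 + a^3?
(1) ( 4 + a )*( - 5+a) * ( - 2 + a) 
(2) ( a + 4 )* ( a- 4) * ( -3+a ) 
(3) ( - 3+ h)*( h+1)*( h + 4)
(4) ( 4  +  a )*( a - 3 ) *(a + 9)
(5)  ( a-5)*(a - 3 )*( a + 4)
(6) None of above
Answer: 5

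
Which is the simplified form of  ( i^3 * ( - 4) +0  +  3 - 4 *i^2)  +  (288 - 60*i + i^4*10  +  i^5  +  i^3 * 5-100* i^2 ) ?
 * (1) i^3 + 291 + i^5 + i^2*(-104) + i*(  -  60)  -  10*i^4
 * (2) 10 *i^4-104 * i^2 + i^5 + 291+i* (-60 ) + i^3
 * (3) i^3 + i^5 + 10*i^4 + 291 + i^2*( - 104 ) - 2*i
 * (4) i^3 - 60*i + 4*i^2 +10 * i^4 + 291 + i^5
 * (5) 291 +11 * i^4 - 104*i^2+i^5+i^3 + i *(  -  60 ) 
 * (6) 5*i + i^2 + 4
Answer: 2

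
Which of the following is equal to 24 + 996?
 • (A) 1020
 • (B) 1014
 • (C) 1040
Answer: A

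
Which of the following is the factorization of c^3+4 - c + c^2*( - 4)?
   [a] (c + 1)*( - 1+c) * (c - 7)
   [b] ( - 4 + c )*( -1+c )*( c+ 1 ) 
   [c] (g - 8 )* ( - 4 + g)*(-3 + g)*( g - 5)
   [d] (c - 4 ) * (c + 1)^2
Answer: b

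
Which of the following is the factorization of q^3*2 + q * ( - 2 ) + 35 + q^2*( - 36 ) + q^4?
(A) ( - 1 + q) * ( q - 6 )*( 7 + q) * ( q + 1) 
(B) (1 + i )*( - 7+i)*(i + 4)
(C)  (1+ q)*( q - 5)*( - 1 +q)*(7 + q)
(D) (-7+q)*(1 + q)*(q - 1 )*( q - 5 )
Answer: C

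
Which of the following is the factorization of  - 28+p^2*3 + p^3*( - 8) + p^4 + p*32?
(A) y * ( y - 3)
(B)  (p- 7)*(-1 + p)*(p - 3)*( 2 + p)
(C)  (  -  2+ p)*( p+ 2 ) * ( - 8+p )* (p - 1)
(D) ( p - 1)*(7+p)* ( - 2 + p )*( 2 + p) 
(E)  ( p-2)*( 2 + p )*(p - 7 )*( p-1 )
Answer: E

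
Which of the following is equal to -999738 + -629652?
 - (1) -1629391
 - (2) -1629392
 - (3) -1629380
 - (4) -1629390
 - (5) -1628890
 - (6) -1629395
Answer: 4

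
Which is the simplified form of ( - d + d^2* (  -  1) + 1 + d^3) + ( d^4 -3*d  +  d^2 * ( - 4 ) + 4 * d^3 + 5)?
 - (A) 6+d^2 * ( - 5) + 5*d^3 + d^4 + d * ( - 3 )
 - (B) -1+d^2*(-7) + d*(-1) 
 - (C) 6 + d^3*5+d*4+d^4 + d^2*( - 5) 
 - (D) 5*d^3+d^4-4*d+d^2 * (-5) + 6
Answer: D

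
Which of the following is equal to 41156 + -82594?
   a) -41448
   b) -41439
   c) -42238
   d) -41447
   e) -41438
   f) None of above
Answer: e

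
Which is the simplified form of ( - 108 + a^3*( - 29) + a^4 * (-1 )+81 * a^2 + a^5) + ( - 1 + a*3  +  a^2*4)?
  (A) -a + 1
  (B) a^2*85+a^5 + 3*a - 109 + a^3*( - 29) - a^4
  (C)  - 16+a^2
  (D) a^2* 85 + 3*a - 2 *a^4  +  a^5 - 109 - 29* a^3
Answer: B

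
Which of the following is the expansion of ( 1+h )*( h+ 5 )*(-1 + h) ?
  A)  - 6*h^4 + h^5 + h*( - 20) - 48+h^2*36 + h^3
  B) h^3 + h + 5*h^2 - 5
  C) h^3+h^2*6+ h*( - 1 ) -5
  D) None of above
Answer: D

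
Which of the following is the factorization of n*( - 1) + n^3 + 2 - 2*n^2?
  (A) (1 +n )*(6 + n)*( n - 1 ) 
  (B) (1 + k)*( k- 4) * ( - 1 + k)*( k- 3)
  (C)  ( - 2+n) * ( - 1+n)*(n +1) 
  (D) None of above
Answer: C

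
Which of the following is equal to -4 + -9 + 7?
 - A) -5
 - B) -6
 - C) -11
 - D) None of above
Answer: B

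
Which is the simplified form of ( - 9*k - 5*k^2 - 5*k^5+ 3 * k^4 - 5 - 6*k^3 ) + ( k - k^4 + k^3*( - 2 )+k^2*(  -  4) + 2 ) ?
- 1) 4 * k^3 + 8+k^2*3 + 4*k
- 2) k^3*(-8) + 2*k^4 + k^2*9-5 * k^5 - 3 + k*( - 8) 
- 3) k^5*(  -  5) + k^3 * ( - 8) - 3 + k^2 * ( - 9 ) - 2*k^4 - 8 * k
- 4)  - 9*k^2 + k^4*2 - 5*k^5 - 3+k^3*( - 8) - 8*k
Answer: 4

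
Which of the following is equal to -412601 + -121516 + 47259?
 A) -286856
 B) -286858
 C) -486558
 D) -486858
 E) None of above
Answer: D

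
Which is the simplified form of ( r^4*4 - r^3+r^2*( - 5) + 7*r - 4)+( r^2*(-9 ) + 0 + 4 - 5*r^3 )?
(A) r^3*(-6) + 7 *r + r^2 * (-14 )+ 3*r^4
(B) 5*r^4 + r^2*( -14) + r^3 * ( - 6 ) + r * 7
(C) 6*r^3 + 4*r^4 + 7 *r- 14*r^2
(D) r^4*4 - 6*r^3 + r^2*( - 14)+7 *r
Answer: D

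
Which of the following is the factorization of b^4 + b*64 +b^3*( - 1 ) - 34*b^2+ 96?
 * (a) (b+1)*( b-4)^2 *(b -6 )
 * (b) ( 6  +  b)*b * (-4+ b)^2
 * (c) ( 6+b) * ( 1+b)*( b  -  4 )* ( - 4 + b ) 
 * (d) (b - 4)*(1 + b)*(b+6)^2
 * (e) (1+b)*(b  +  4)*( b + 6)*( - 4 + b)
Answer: c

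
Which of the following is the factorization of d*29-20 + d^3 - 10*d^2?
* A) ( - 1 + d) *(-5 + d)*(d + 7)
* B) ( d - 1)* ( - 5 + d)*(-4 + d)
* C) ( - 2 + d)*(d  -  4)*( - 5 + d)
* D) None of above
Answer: B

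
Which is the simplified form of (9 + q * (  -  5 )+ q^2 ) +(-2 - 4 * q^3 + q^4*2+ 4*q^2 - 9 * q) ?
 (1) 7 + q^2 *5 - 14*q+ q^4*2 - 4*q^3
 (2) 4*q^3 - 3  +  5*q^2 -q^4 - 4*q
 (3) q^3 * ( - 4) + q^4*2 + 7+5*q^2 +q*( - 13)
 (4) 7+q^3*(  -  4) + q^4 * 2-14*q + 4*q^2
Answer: 1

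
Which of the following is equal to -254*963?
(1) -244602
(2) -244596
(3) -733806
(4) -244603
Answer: 1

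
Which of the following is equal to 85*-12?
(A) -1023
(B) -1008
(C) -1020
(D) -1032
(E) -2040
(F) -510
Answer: C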